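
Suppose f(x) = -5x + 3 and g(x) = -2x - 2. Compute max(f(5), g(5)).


f(5) = -22
g(5) = -12
max = -12

-12


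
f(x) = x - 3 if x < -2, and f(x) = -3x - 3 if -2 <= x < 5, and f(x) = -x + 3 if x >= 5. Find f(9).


-6


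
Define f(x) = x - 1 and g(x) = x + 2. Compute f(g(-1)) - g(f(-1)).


f(g(-1)) = 0
g(f(-1)) = 0
Difference = 0

0


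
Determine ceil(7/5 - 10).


7/5 = 1.4
1.4 - 10 = -8.6
ceil(-8.6) = -8

-8


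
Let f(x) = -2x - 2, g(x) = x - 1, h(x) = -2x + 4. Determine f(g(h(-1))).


h(-1) = 6
g(6) = 5
f(5) = -12

-12


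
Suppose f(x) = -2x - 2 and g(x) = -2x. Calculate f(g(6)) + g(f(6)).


f(g(6)) = 22
g(f(6)) = 28
Sum = 50

50


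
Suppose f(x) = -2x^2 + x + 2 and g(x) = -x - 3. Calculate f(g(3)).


g(3) = -6
f(-6) = (-2)*(-6)^2 + 1*(-6) + 2 = -76

-76


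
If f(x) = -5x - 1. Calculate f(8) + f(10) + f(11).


f(8) = -41
f(10) = -51
f(11) = -56
Sum = -148

-148


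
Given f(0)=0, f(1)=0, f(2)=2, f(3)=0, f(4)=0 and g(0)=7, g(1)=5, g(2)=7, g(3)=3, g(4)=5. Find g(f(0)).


f(0) = 0
g(0) = 7

7


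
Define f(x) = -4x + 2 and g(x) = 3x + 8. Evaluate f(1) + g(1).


f(1) = -2
g(1) = 11
Sum = 9

9


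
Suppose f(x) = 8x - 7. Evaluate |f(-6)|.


55


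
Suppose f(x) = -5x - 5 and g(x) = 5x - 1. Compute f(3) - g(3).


f(3) = -20
g(3) = 14
Difference = -34

-34


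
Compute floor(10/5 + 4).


10/5 = 2
2 + 4 = 6
floor(6) = 6

6


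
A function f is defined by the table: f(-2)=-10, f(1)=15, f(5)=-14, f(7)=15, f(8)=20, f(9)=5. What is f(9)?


5


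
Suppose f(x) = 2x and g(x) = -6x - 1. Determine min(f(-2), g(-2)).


f(-2) = -4
g(-2) = 11
min = -4

-4


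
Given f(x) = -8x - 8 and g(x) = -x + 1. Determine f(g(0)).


-16


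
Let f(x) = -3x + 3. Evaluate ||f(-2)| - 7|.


f(-2) = 9
|9| = 9
|9 - 7| = 2

2


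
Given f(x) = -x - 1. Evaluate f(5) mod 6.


f(5) = -6
-6 mod 6 = 0

0


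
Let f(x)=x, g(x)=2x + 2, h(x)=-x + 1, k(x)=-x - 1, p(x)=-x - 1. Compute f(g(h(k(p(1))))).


p(1) = -2
k(-2) = 1
h(1) = 0
g(0) = 2
f(2) = 2

2


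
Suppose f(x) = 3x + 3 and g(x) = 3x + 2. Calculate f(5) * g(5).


f(5) = 18
g(5) = 17
Product = 306

306


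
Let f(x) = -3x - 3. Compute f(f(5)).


f(5) = -18
f(-18) = 51

51


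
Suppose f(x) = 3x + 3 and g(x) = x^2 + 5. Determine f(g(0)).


18


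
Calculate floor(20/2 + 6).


16


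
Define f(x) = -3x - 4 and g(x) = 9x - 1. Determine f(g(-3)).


g(-3) = -28
f(-28) = 80

80


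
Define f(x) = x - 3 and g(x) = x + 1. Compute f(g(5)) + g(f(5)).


6


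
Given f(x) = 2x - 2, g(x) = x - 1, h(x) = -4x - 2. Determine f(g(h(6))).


h(6) = -26
g(-26) = -27
f(-27) = -56

-56


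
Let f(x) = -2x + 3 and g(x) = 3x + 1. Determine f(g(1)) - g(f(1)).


-9


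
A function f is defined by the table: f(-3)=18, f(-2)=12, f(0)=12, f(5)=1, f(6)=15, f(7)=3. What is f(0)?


12


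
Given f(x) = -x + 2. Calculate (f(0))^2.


f(0) = 2
(2)^2 = 4

4


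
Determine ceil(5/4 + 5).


5/4 = 1.25
1.25 + 5 = 6.25
ceil(6.25) = 7

7


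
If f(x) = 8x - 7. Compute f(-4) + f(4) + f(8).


f(-4) = -39
f(4) = 25
f(8) = 57
Sum = 43

43


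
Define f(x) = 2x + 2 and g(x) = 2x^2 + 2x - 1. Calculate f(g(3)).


g(3) = 23
f(23) = 48

48


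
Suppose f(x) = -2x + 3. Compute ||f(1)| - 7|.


f(1) = 1
|1| = 1
|1 - 7| = 6

6


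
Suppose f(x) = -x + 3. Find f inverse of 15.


Solve -x + 3 = 15
x = (15 - 3) / (-1) = -12

-12


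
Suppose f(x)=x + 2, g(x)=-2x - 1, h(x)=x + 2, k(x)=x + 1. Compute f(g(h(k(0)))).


k(0) = 1
h(1) = 3
g(3) = -7
f(-7) = -5

-5


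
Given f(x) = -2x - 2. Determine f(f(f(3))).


f(3) = -8
f(-8) = 14
f(14) = -30

-30


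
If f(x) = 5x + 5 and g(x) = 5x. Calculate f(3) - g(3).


f(3) = 20
g(3) = 15
Difference = 5

5


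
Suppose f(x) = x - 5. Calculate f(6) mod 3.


f(6) = 1
1 mod 3 = 1

1


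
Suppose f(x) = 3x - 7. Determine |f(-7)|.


f(-7) = -28
|-28| = 28

28


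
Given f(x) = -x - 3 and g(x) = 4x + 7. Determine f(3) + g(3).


13


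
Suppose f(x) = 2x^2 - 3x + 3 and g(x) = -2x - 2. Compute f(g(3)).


g(3) = -8
f(-8) = 2*(-8)^2 - 3*(-8) + 3 = 155

155


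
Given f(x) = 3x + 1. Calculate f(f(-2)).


-14


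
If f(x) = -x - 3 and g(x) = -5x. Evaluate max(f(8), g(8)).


f(8) = -11
g(8) = -40
max = -11

-11


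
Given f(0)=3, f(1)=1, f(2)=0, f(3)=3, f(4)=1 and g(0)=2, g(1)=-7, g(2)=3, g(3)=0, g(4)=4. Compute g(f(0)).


f(0) = 3
g(3) = 0

0


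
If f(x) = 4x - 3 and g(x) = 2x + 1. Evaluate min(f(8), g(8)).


17


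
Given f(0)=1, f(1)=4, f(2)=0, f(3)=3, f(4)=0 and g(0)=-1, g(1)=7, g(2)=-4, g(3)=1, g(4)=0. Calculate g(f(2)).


-1


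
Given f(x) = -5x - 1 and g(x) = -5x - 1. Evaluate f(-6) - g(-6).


f(-6) = 29
g(-6) = 29
Difference = 0

0


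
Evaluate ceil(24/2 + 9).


24/2 = 12
12 + 9 = 21
ceil(21) = 21

21


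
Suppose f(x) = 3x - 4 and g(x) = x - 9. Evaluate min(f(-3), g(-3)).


-13


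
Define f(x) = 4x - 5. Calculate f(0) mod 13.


f(0) = -5
-5 mod 13 = 8

8


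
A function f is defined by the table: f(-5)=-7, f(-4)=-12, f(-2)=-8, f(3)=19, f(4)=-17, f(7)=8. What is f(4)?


Reading from the table at x = 4

-17


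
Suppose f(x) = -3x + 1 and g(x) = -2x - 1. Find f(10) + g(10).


f(10) = -29
g(10) = -21
Sum = -50

-50


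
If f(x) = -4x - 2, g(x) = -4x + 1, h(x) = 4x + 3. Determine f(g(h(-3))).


h(-3) = -9
g(-9) = 37
f(37) = -150

-150


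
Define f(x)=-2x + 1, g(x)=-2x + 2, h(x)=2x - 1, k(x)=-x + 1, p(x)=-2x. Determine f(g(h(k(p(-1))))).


p(-1) = 2
k(2) = -1
h(-1) = -3
g(-3) = 8
f(8) = -15

-15


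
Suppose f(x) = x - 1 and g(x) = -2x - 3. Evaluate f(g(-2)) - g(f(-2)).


f(g(-2)) = 0
g(f(-2)) = 3
Difference = -3

-3


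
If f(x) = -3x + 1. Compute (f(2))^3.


f(2) = -5
(-5)^3 = -125

-125


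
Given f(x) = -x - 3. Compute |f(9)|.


f(9) = -12
|-12| = 12

12


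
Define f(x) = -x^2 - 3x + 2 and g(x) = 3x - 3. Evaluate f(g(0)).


g(0) = -3
f(-3) = (-1)*(-3)^2 - 3*(-3) + 2 = 2

2


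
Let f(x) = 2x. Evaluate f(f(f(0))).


f(0) = 0
f(0) = 0
f(0) = 0

0


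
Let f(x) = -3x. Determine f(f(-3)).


f(-3) = 9
f(9) = -27

-27


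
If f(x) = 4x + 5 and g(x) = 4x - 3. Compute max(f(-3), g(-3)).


-7


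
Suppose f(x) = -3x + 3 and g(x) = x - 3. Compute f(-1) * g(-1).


-24


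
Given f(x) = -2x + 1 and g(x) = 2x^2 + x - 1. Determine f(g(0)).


3


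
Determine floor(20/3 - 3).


20/3 = 6.6667
6.6667 - 3 = 3.6667
floor(3.6667) = 3

3


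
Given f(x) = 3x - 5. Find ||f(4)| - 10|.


f(4) = 7
|7| = 7
|7 - 10| = 3

3


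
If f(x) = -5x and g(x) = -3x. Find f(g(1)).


g(1) = -3
f(-3) = 15

15


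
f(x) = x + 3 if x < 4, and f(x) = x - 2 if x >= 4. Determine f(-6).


-6 satisfies x < 4
f(-6) = -3

-3


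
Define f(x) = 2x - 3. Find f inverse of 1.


Solve 2x - 3 = 1
x = (1 + 3) / 2 = 2

2


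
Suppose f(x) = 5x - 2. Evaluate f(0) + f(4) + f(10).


f(0) = -2
f(4) = 18
f(10) = 48
Sum = 64

64


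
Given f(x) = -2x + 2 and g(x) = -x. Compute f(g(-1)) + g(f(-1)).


-4


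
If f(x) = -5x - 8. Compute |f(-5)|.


f(-5) = 17
|17| = 17

17


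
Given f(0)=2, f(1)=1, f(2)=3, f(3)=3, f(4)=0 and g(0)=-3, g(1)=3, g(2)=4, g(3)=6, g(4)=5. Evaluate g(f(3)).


f(3) = 3
g(3) = 6

6


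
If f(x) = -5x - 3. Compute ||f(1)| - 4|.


f(1) = -8
|-8| = 8
|8 - 4| = 4

4


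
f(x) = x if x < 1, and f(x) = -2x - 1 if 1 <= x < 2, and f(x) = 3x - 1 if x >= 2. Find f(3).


3 satisfies x >= 2
f(3) = 8

8


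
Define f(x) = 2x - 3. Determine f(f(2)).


f(2) = 1
f(1) = -1

-1


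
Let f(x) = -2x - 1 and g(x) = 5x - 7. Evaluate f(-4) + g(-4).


f(-4) = 7
g(-4) = -27
Sum = -20

-20


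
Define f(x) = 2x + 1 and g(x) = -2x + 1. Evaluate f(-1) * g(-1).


f(-1) = -1
g(-1) = 3
Product = -3

-3


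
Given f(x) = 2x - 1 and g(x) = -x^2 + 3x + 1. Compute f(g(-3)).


-35


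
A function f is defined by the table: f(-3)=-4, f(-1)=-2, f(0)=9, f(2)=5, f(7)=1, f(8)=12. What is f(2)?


5


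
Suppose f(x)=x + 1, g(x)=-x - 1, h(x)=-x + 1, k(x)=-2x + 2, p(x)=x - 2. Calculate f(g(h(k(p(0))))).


p(0) = -2
k(-2) = 6
h(6) = -5
g(-5) = 4
f(4) = 5

5


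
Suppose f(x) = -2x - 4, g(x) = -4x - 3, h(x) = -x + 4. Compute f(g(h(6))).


h(6) = -2
g(-2) = 5
f(5) = -14

-14


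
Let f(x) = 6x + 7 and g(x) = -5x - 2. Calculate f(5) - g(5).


f(5) = 37
g(5) = -27
Difference = 64

64


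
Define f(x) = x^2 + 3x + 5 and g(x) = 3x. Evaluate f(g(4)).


g(4) = 12
f(12) = 1*(12)^2 + 3*(12) + 5 = 185

185


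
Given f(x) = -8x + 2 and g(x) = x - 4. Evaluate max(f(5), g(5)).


f(5) = -38
g(5) = 1
max = 1

1


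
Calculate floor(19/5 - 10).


-7


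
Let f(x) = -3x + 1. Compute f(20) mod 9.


4


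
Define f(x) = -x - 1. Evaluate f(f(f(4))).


f(4) = -5
f(-5) = 4
f(4) = -5

-5


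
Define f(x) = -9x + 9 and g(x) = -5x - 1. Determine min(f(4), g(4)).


f(4) = -27
g(4) = -21
min = -27

-27


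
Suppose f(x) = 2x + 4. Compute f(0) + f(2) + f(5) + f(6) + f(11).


f(0) = 4
f(2) = 8
f(5) = 14
f(6) = 16
f(11) = 26
Sum = 68

68


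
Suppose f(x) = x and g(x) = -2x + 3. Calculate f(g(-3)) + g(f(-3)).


f(g(-3)) = 9
g(f(-3)) = 9
Sum = 18

18


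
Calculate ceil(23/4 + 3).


9


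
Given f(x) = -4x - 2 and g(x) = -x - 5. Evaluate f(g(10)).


g(10) = -15
f(-15) = 58

58


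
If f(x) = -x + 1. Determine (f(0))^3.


f(0) = 1
(1)^3 = 1

1


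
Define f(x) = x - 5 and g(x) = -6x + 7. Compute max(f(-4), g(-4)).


f(-4) = -9
g(-4) = 31
max = 31

31


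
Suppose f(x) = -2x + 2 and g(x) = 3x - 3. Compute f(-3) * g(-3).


f(-3) = 8
g(-3) = -12
Product = -96

-96


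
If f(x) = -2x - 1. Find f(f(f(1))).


f(1) = -3
f(-3) = 5
f(5) = -11

-11


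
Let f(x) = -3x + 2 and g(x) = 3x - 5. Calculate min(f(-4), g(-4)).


-17


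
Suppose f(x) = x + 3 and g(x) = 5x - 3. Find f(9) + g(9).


f(9) = 12
g(9) = 42
Sum = 54

54


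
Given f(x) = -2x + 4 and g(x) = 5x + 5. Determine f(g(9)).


g(9) = 50
f(50) = -96

-96


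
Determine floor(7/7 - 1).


7/7 = 1
1 - 1 = 0
floor(0) = 0

0


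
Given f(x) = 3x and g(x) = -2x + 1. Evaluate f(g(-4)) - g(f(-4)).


f(g(-4)) = 27
g(f(-4)) = 25
Difference = 2

2


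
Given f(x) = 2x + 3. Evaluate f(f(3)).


f(3) = 9
f(9) = 21

21


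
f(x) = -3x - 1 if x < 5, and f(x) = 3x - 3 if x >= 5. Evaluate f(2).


2 satisfies x < 5
f(2) = -7

-7


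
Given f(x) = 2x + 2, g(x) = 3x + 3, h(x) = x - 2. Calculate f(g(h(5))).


h(5) = 3
g(3) = 12
f(12) = 26

26


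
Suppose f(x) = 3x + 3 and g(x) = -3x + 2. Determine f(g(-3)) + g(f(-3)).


f(g(-3)) = 36
g(f(-3)) = 20
Sum = 56

56


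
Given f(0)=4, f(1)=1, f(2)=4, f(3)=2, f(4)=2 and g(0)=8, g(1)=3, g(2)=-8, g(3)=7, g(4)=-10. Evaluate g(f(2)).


f(2) = 4
g(4) = -10

-10


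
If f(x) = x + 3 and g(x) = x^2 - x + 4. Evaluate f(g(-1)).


g(-1) = 6
f(6) = 9

9


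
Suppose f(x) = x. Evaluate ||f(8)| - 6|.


f(8) = 8
|8| = 8
|8 - 6| = 2

2


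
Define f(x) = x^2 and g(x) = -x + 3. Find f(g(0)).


g(0) = 3
f(3) = 1*(3)^2 = 9

9


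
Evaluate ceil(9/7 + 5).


9/7 = 1.2857
1.2857 + 5 = 6.2857
ceil(6.2857) = 7

7


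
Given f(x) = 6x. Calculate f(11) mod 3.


0


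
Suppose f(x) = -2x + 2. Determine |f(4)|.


f(4) = -6
|-6| = 6

6


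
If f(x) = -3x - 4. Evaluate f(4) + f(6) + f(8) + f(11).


f(4) = -16
f(6) = -22
f(8) = -28
f(11) = -37
Sum = -103

-103


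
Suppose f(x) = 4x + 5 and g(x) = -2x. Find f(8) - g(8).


f(8) = 37
g(8) = -16
Difference = 53

53


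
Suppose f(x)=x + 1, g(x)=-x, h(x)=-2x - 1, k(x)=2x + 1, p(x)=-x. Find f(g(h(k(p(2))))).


p(2) = -2
k(-2) = -3
h(-3) = 5
g(5) = -5
f(-5) = -4

-4


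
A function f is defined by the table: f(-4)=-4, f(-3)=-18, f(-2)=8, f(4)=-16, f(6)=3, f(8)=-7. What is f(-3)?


Reading from the table at x = -3

-18


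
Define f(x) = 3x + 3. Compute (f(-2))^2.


f(-2) = -3
(-3)^2 = 9

9


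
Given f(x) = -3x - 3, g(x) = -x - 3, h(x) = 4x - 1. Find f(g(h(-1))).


-9


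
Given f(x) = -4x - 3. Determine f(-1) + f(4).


f(-1) = 1
f(4) = -19
Sum = -18

-18


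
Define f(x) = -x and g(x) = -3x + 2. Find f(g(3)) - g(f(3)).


f(g(3)) = 7
g(f(3)) = 11
Difference = -4

-4


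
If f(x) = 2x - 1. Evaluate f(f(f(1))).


f(1) = 1
f(1) = 1
f(1) = 1

1


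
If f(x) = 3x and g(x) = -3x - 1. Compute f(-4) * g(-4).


f(-4) = -12
g(-4) = 11
Product = -132

-132


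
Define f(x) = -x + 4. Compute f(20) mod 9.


f(20) = -16
-16 mod 9 = 2

2


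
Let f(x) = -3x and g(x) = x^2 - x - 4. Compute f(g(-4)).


g(-4) = 16
f(16) = -48

-48


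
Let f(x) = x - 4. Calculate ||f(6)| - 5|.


3


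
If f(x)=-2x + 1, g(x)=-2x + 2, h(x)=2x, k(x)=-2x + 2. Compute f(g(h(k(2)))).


k(2) = -2
h(-2) = -4
g(-4) = 10
f(10) = -19

-19


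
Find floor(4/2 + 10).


4/2 = 2
2 + 10 = 12
floor(12) = 12

12


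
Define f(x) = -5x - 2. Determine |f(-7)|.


f(-7) = 33
|33| = 33

33


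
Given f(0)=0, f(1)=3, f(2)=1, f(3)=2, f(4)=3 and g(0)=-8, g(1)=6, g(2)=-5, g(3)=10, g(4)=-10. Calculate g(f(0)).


f(0) = 0
g(0) = -8

-8


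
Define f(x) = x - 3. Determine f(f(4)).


f(4) = 1
f(1) = -2

-2


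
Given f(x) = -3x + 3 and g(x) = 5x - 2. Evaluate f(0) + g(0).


f(0) = 3
g(0) = -2
Sum = 1

1


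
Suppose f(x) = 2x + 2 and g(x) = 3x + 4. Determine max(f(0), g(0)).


f(0) = 2
g(0) = 4
max = 4

4


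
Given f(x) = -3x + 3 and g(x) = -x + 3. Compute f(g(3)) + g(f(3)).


12


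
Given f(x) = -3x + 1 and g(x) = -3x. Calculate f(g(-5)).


g(-5) = 15
f(15) = -44

-44


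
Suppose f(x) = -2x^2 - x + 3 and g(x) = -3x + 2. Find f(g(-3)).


g(-3) = 11
f(11) = (-2)*(11)^2 - 1*(11) + 3 = -250

-250


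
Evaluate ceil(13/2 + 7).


13/2 = 6.5
6.5 + 7 = 13.5
ceil(13.5) = 14

14


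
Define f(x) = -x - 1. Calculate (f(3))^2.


f(3) = -4
(-4)^2 = 16

16


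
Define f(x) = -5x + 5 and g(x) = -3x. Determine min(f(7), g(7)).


-30


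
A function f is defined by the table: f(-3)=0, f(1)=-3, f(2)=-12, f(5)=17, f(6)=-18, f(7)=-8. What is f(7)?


-8


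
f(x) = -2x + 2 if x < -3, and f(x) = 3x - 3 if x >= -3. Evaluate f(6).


6 satisfies x >= -3
f(6) = 15

15


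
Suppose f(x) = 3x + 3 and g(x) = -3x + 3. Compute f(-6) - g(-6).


f(-6) = -15
g(-6) = 21
Difference = -36

-36


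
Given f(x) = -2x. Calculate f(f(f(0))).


f(0) = 0
f(0) = 0
f(0) = 0

0


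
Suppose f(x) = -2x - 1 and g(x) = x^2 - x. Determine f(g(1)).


-1


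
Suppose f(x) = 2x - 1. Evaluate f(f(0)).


-3


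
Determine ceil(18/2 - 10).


18/2 = 9
9 - 10 = -1
ceil(-1) = -1

-1


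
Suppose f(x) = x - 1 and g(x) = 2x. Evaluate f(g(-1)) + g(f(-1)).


f(g(-1)) = -3
g(f(-1)) = -4
Sum = -7

-7


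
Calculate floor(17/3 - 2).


17/3 = 5.6667
5.6667 - 2 = 3.6667
floor(3.6667) = 3

3


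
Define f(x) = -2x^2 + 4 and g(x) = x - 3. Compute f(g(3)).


g(3) = 0
f(0) = (-2)*(0)^2 + 4 = 4

4


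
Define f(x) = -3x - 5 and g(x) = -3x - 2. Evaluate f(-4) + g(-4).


f(-4) = 7
g(-4) = 10
Sum = 17

17


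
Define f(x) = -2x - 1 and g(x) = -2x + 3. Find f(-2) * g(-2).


21


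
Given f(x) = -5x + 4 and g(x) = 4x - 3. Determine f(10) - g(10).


f(10) = -46
g(10) = 37
Difference = -83

-83


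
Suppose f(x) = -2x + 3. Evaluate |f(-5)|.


f(-5) = 13
|13| = 13

13


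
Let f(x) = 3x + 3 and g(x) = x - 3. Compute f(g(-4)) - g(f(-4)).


f(g(-4)) = -18
g(f(-4)) = -12
Difference = -6

-6


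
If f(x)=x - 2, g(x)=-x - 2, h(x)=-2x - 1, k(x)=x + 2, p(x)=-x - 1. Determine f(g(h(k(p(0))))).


p(0) = -1
k(-1) = 1
h(1) = -3
g(-3) = 1
f(1) = -1

-1


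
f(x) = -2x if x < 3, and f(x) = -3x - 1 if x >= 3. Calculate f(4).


4 satisfies x >= 3
f(4) = -13

-13


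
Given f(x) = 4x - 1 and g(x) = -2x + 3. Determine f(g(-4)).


43


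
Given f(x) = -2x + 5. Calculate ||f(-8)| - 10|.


f(-8) = 21
|21| = 21
|21 - 10| = 11

11


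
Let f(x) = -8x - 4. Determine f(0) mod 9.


5


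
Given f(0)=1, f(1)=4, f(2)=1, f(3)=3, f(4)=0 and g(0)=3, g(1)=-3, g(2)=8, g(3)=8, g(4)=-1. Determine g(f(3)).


8


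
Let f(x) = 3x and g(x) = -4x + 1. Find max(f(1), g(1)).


f(1) = 3
g(1) = -3
max = 3

3


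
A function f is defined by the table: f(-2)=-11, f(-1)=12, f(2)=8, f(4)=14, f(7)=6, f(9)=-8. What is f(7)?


6


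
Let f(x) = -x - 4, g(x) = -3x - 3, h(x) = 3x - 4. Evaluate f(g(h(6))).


41


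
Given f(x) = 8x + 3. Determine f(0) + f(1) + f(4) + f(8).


f(0) = 3
f(1) = 11
f(4) = 35
f(8) = 67
Sum = 116

116


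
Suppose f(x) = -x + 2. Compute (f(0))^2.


f(0) = 2
(2)^2 = 4

4


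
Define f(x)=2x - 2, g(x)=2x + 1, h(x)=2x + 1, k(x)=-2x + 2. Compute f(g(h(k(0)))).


k(0) = 2
h(2) = 5
g(5) = 11
f(11) = 20

20


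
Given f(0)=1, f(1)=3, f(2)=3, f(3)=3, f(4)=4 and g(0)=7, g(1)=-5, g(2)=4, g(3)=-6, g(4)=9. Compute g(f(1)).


f(1) = 3
g(3) = -6

-6


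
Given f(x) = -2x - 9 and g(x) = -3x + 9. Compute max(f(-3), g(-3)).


f(-3) = -3
g(-3) = 18
max = 18

18


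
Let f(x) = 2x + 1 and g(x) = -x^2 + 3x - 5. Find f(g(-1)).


-17


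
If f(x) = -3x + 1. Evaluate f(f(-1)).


f(-1) = 4
f(4) = -11

-11


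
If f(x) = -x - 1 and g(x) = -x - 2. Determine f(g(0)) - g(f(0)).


f(g(0)) = 1
g(f(0)) = -1
Difference = 2

2


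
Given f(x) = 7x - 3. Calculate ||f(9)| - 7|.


f(9) = 60
|60| = 60
|60 - 7| = 53

53


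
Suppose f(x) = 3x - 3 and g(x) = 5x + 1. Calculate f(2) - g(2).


f(2) = 3
g(2) = 11
Difference = -8

-8


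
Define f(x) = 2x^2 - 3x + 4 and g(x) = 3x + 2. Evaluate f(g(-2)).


g(-2) = -4
f(-4) = 2*(-4)^2 - 3*(-4) + 4 = 48

48


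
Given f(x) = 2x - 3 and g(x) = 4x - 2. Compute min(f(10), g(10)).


f(10) = 17
g(10) = 38
min = 17

17


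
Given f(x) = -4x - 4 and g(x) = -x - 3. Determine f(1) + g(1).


f(1) = -8
g(1) = -4
Sum = -12

-12


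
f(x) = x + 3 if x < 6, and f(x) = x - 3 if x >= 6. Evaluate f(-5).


-5 satisfies x < 6
f(-5) = -2

-2


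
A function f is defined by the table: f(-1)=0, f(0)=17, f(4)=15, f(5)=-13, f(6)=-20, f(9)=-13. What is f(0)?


Reading from the table at x = 0

17


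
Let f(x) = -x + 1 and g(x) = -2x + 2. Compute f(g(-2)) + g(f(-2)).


f(g(-2)) = -5
g(f(-2)) = -4
Sum = -9

-9


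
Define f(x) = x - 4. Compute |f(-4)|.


f(-4) = -8
|-8| = 8

8


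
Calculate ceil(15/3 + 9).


15/3 = 5
5 + 9 = 14
ceil(14) = 14

14


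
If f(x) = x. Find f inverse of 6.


Solve x = 6
x = (6) / 1 = 6

6


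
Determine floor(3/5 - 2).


3/5 = 0.6
0.6 - 2 = -1.4
floor(-1.4) = -2

-2


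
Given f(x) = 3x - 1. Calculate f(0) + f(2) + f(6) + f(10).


f(0) = -1
f(2) = 5
f(6) = 17
f(10) = 29
Sum = 50

50


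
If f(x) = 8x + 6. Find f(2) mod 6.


f(2) = 22
22 mod 6 = 4

4


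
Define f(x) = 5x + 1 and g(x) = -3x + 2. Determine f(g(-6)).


g(-6) = 20
f(20) = 101

101


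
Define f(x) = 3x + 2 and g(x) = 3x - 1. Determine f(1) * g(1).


f(1) = 5
g(1) = 2
Product = 10

10


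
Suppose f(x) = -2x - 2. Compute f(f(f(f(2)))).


f(2) = -6
f(-6) = 10
f(10) = -22
f(-22) = 42

42


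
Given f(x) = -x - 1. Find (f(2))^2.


f(2) = -3
(-3)^2 = 9

9


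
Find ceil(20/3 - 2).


20/3 = 6.6667
6.6667 - 2 = 4.6667
ceil(4.6667) = 5

5


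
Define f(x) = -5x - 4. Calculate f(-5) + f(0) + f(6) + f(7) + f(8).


f(-5) = 21
f(0) = -4
f(6) = -34
f(7) = -39
f(8) = -44
Sum = -100

-100


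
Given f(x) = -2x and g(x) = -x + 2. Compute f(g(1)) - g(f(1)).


f(g(1)) = -2
g(f(1)) = 4
Difference = -6

-6


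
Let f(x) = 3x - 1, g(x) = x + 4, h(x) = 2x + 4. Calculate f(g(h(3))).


h(3) = 10
g(10) = 14
f(14) = 41

41


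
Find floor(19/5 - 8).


19/5 = 3.8
3.8 - 8 = -4.2
floor(-4.2) = -5

-5


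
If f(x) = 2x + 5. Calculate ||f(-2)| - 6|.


f(-2) = 1
|1| = 1
|1 - 6| = 5

5


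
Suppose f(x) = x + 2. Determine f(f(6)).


f(6) = 8
f(8) = 10

10


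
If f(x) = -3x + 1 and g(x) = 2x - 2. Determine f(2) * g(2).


f(2) = -5
g(2) = 2
Product = -10

-10


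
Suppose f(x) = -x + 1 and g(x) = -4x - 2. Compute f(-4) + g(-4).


f(-4) = 5
g(-4) = 14
Sum = 19

19


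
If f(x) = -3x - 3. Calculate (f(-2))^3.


f(-2) = 3
(3)^3 = 27

27


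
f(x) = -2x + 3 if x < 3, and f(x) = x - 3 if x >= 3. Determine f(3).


0


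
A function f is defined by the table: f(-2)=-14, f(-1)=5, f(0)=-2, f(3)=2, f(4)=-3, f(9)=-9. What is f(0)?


-2


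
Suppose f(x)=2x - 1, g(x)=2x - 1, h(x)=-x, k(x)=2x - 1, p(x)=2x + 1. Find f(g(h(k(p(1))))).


-23


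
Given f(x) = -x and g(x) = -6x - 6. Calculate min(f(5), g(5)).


f(5) = -5
g(5) = -36
min = -36

-36


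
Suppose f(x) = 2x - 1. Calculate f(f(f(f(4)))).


f(4) = 7
f(7) = 13
f(13) = 25
f(25) = 49

49


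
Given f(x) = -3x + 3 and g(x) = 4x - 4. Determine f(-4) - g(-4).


f(-4) = 15
g(-4) = -20
Difference = 35

35


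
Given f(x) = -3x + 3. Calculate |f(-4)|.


f(-4) = 15
|15| = 15

15


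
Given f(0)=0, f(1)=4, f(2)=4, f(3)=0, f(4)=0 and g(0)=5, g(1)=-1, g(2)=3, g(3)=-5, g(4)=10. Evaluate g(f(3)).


f(3) = 0
g(0) = 5

5


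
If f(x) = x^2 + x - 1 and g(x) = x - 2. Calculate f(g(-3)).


g(-3) = -5
f(-5) = 1*(-5)^2 + 1*(-5) - 1 = 19

19


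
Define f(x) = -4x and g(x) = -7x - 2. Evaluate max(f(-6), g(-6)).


f(-6) = 24
g(-6) = 40
max = 40

40


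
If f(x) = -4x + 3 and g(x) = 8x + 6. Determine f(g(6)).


g(6) = 54
f(54) = -213

-213


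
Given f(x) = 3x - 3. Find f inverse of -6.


-1


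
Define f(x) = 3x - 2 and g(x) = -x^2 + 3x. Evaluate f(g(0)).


g(0) = 0
f(0) = -2

-2


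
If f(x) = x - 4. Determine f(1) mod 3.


f(1) = -3
-3 mod 3 = 0

0


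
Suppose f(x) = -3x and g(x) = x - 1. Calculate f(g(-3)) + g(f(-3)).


f(g(-3)) = 12
g(f(-3)) = 8
Sum = 20

20


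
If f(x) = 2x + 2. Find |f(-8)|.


f(-8) = -14
|-14| = 14

14


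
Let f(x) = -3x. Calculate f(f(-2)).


f(-2) = 6
f(6) = -18

-18


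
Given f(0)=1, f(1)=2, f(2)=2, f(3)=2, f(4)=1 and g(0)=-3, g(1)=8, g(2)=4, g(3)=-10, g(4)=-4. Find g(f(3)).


f(3) = 2
g(2) = 4

4


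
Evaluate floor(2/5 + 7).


7


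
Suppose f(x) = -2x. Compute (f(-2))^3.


f(-2) = 4
(4)^3 = 64

64


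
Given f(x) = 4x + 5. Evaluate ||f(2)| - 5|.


8


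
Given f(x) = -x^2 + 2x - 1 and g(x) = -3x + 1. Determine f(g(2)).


g(2) = -5
f(-5) = (-1)*(-5)^2 + 2*(-5) - 1 = -36

-36


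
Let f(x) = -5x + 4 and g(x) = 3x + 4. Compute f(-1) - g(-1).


f(-1) = 9
g(-1) = 1
Difference = 8

8


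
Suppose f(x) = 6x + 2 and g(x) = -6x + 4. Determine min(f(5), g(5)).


f(5) = 32
g(5) = -26
min = -26

-26


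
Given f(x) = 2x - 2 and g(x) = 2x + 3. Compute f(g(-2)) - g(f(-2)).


f(g(-2)) = -4
g(f(-2)) = -9
Difference = 5

5


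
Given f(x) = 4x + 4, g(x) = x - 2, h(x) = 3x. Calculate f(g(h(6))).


h(6) = 18
g(18) = 16
f(16) = 68

68


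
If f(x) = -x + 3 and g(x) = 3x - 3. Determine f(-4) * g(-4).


f(-4) = 7
g(-4) = -15
Product = -105

-105


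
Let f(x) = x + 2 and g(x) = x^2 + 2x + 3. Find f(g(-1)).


g(-1) = 2
f(2) = 4

4


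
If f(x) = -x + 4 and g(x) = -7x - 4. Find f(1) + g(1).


f(1) = 3
g(1) = -11
Sum = -8

-8


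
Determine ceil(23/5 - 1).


4


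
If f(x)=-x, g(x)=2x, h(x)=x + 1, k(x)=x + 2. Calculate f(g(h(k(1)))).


k(1) = 3
h(3) = 4
g(4) = 8
f(8) = -8

-8


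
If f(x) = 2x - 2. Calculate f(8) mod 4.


f(8) = 14
14 mod 4 = 2

2


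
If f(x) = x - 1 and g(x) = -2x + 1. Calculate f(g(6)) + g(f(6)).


f(g(6)) = -12
g(f(6)) = -9
Sum = -21

-21


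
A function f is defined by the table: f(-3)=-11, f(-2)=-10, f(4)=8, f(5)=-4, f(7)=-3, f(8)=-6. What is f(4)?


Reading from the table at x = 4

8


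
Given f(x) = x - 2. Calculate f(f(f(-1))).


f(-1) = -3
f(-3) = -5
f(-5) = -7

-7


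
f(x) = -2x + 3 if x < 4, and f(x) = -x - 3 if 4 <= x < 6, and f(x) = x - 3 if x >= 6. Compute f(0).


0 satisfies x < 4
f(0) = 3

3


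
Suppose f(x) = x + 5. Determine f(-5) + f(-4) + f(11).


17


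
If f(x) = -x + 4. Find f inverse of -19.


Solve -x + 4 = -19
x = (-19 - 4) / (-1) = 23

23


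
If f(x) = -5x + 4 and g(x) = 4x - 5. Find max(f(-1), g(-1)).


f(-1) = 9
g(-1) = -9
max = 9

9


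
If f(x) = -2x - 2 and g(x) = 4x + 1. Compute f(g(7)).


-60


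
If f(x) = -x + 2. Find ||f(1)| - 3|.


2


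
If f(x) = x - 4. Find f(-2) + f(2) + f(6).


f(-2) = -6
f(2) = -2
f(6) = 2
Sum = -6

-6


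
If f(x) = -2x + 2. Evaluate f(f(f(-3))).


30


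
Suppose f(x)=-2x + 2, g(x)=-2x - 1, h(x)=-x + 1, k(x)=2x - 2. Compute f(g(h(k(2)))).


k(2) = 2
h(2) = -1
g(-1) = 1
f(1) = 0

0


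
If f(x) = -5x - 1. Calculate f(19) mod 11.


3


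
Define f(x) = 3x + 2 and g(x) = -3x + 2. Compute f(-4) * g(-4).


f(-4) = -10
g(-4) = 14
Product = -140

-140


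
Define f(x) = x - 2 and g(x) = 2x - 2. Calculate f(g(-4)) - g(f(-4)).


2


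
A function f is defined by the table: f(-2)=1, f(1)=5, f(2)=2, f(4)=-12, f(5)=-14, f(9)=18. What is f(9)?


Reading from the table at x = 9

18


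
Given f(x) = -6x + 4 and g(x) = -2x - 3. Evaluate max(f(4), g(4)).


f(4) = -20
g(4) = -11
max = -11

-11


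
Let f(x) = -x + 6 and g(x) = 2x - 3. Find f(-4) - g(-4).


f(-4) = 10
g(-4) = -11
Difference = 21

21


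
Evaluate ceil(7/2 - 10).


7/2 = 3.5
3.5 - 10 = -6.5
ceil(-6.5) = -6

-6


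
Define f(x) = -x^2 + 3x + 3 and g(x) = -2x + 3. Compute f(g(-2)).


g(-2) = 7
f(7) = (-1)*(7)^2 + 3*(7) + 3 = -25

-25


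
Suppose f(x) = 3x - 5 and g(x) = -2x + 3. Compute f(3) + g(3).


f(3) = 4
g(3) = -3
Sum = 1

1


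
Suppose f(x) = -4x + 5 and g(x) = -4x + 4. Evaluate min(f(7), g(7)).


f(7) = -23
g(7) = -24
min = -24

-24


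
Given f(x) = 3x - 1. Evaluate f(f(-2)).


f(-2) = -7
f(-7) = -22

-22


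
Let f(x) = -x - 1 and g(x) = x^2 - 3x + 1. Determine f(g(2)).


0


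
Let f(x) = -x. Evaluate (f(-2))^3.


f(-2) = 2
(2)^3 = 8

8


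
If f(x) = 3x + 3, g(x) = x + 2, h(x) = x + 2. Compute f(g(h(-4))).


h(-4) = -2
g(-2) = 0
f(0) = 3

3


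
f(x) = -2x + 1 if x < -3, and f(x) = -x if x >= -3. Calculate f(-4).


-4 satisfies x < -3
f(-4) = 9

9


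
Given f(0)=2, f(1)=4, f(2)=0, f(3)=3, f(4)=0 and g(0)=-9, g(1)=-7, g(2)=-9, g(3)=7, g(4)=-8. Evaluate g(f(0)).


f(0) = 2
g(2) = -9

-9


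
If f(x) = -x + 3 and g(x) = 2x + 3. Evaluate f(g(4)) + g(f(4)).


-7


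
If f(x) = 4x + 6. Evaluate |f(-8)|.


f(-8) = -26
|-26| = 26

26


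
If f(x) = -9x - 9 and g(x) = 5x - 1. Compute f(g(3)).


g(3) = 14
f(14) = -135

-135


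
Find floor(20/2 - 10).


20/2 = 10
10 - 10 = 0
floor(0) = 0

0


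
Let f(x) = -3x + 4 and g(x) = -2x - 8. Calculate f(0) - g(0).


f(0) = 4
g(0) = -8
Difference = 12

12


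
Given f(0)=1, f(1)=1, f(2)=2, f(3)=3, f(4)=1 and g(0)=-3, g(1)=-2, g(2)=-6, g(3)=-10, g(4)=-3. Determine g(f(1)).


f(1) = 1
g(1) = -2

-2


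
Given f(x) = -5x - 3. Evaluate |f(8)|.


f(8) = -43
|-43| = 43

43


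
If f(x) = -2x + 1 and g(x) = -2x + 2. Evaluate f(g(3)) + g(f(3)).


f(g(3)) = 9
g(f(3)) = 12
Sum = 21

21


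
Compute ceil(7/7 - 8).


7/7 = 1
1 - 8 = -7
ceil(-7) = -7

-7


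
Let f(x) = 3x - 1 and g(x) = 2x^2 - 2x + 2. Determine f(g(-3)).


77


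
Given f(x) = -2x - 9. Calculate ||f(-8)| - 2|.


5


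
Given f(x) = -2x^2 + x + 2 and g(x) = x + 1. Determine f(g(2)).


g(2) = 3
f(3) = (-2)*(3)^2 + 1*(3) + 2 = -13

-13


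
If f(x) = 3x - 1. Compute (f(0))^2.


1


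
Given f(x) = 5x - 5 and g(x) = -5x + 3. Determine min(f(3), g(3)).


f(3) = 10
g(3) = -12
min = -12

-12


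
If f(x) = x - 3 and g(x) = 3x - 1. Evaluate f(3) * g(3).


f(3) = 0
g(3) = 8
Product = 0

0


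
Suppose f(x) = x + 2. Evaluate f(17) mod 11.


f(17) = 19
19 mod 11 = 8

8


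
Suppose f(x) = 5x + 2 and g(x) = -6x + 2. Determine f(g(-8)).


g(-8) = 50
f(50) = 252

252


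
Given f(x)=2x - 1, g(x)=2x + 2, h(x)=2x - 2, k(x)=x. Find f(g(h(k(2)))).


k(2) = 2
h(2) = 2
g(2) = 6
f(6) = 11

11


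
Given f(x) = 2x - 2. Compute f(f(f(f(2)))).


f(2) = 2
f(2) = 2
f(2) = 2
f(2) = 2

2


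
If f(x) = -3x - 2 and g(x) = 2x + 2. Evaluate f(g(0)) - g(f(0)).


f(g(0)) = -8
g(f(0)) = -2
Difference = -6

-6


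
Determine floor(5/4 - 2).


-1


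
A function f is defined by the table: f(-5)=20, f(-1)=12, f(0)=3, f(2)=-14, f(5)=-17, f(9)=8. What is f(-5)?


Reading from the table at x = -5

20


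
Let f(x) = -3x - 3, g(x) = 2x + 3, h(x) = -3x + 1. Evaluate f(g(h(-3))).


h(-3) = 10
g(10) = 23
f(23) = -72

-72


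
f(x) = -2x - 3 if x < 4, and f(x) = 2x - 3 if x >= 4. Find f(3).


3 satisfies x < 4
f(3) = -9

-9


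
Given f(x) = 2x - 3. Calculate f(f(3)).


3


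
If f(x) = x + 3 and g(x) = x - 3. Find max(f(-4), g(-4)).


f(-4) = -1
g(-4) = -7
max = -1

-1


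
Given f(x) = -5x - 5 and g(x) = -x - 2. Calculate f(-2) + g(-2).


f(-2) = 5
g(-2) = 0
Sum = 5

5


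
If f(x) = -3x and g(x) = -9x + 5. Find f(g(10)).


g(10) = -85
f(-85) = 255

255


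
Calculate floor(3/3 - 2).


3/3 = 1
1 - 2 = -1
floor(-1) = -1

-1


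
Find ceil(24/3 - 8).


24/3 = 8
8 - 8 = 0
ceil(0) = 0

0


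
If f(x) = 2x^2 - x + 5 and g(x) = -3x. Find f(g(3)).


g(3) = -9
f(-9) = 2*(-9)^2 - 1*(-9) + 5 = 176

176


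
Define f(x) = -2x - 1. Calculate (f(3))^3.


-343


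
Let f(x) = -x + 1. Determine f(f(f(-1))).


f(-1) = 2
f(2) = -1
f(-1) = 2

2


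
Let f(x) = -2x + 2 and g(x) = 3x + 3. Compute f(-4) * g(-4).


f(-4) = 10
g(-4) = -9
Product = -90

-90


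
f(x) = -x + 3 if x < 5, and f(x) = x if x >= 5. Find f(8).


8 satisfies x >= 5
f(8) = 8

8


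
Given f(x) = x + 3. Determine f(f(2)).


8


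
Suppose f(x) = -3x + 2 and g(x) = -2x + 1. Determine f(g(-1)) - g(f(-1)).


2


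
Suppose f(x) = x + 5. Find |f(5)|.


f(5) = 10
|10| = 10

10


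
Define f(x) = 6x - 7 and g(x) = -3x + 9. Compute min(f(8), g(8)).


f(8) = 41
g(8) = -15
min = -15

-15


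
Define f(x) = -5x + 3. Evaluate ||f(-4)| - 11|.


12


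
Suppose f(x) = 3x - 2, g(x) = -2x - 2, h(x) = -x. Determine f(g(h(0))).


h(0) = 0
g(0) = -2
f(-2) = -8

-8


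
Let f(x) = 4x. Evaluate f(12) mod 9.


f(12) = 48
48 mod 9 = 3

3


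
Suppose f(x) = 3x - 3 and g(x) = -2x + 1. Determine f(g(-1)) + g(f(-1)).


f(g(-1)) = 6
g(f(-1)) = 13
Sum = 19

19


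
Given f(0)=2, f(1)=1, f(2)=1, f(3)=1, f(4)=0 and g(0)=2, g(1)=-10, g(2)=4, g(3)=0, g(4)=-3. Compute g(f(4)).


f(4) = 0
g(0) = 2

2


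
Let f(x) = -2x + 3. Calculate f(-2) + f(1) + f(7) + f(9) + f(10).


f(-2) = 7
f(1) = 1
f(7) = -11
f(9) = -15
f(10) = -17
Sum = -35

-35


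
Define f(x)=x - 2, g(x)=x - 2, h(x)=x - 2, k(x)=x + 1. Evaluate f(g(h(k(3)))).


k(3) = 4
h(4) = 2
g(2) = 0
f(0) = -2

-2


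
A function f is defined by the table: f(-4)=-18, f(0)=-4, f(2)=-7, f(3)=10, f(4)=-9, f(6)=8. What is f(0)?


Reading from the table at x = 0

-4


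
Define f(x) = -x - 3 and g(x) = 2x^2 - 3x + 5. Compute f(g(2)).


-10


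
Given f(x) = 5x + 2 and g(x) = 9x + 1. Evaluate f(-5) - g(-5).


f(-5) = -23
g(-5) = -44
Difference = 21

21


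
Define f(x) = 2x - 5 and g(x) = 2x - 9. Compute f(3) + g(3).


f(3) = 1
g(3) = -3
Sum = -2

-2


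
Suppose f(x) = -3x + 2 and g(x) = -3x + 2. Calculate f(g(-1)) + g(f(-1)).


-26


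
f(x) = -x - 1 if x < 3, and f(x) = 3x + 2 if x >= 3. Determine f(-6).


-6 satisfies x < 3
f(-6) = 5

5


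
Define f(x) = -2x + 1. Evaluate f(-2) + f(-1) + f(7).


f(-2) = 5
f(-1) = 3
f(7) = -13
Sum = -5

-5


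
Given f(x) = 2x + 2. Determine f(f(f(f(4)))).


f(4) = 10
f(10) = 22
f(22) = 46
f(46) = 94

94


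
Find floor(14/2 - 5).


2


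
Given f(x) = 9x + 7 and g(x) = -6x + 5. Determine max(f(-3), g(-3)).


f(-3) = -20
g(-3) = 23
max = 23

23


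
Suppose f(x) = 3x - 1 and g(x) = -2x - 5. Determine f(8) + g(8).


f(8) = 23
g(8) = -21
Sum = 2

2


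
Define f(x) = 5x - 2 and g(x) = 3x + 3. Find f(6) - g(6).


f(6) = 28
g(6) = 21
Difference = 7

7


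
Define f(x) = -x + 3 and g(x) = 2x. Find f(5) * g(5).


f(5) = -2
g(5) = 10
Product = -20

-20


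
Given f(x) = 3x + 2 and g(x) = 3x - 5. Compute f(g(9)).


g(9) = 22
f(22) = 68

68


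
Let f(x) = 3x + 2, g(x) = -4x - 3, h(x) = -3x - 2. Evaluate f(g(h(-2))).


h(-2) = 4
g(4) = -19
f(-19) = -55

-55


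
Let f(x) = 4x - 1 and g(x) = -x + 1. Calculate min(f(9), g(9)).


f(9) = 35
g(9) = -8
min = -8

-8


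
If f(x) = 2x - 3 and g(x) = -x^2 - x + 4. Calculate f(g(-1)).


g(-1) = 4
f(4) = 5

5


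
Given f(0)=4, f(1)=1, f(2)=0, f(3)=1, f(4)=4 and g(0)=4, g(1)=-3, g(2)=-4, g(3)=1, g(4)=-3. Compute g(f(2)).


f(2) = 0
g(0) = 4

4


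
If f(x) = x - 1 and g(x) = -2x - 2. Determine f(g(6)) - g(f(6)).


f(g(6)) = -15
g(f(6)) = -12
Difference = -3

-3


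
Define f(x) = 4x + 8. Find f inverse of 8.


Solve 4x + 8 = 8
x = (8 - 8) / 4 = 0

0


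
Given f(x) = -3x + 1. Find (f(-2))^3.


f(-2) = 7
(7)^3 = 343

343


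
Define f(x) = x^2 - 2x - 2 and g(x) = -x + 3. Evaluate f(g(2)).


g(2) = 1
f(1) = 1*(1)^2 - 2*(1) - 2 = -3

-3


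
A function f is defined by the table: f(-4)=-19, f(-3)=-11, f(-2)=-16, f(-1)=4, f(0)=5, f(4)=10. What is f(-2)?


Reading from the table at x = -2

-16


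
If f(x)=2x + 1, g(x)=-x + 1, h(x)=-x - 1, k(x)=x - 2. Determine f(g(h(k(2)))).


k(2) = 0
h(0) = -1
g(-1) = 2
f(2) = 5

5


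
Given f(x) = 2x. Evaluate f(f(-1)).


f(-1) = -2
f(-2) = -4

-4


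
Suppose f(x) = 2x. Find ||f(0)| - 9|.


f(0) = 0
|0| = 0
|0 - 9| = 9

9


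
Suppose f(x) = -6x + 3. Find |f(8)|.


f(8) = -45
|-45| = 45

45


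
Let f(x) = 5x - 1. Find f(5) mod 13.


f(5) = 24
24 mod 13 = 11

11


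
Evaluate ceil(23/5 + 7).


23/5 = 4.6
4.6 + 7 = 11.6
ceil(11.6) = 12

12


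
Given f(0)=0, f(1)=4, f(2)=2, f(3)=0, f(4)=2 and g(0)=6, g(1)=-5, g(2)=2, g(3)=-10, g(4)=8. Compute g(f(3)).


f(3) = 0
g(0) = 6

6


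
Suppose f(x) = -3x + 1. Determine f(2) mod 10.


f(2) = -5
-5 mod 10 = 5

5


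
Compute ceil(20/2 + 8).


18


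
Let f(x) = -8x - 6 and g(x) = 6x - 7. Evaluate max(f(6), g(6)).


f(6) = -54
g(6) = 29
max = 29

29


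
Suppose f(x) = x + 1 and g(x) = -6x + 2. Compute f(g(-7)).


g(-7) = 44
f(44) = 45

45


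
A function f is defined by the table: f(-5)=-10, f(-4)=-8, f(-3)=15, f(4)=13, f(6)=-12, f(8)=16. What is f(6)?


Reading from the table at x = 6

-12


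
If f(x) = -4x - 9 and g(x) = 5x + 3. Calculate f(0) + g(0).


f(0) = -9
g(0) = 3
Sum = -6

-6


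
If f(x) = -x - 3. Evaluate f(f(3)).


3


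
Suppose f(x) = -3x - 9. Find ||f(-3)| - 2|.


f(-3) = 0
|0| = 0
|0 - 2| = 2

2


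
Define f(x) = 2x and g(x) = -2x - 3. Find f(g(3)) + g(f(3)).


f(g(3)) = -18
g(f(3)) = -15
Sum = -33

-33


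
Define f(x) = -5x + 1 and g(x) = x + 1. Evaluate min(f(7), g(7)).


f(7) = -34
g(7) = 8
min = -34

-34


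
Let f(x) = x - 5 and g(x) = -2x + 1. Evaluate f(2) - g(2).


f(2) = -3
g(2) = -3
Difference = 0

0


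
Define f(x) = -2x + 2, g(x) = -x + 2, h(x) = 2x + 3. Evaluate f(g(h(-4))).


h(-4) = -5
g(-5) = 7
f(7) = -12

-12


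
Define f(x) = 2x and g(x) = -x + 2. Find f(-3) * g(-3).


f(-3) = -6
g(-3) = 5
Product = -30

-30


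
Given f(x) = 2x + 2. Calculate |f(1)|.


f(1) = 4
|4| = 4

4


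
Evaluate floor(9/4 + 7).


9/4 = 2.25
2.25 + 7 = 9.25
floor(9.25) = 9

9


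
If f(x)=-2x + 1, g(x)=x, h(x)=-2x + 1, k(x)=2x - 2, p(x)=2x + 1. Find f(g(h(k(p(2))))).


p(2) = 5
k(5) = 8
h(8) = -15
g(-15) = -15
f(-15) = 31

31


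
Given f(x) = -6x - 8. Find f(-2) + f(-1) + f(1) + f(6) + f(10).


f(-2) = 4
f(-1) = -2
f(1) = -14
f(6) = -44
f(10) = -68
Sum = -124

-124


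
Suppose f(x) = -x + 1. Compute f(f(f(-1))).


f(-1) = 2
f(2) = -1
f(-1) = 2

2


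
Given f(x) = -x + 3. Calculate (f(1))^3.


8


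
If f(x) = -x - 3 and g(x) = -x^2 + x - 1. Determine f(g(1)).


g(1) = -1
f(-1) = -2

-2


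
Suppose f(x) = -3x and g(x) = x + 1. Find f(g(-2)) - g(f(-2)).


-4


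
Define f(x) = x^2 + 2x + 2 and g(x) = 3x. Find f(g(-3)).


g(-3) = -9
f(-9) = 1*(-9)^2 + 2*(-9) + 2 = 65

65


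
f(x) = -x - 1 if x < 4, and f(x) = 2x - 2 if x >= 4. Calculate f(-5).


-5 satisfies x < 4
f(-5) = 4

4


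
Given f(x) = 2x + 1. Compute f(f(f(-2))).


f(-2) = -3
f(-3) = -5
f(-5) = -9

-9


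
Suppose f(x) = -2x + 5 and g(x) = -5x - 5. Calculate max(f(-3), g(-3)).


11


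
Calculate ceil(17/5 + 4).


17/5 = 3.4
3.4 + 4 = 7.4
ceil(7.4) = 8

8


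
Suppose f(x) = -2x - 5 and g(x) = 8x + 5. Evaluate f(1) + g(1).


6


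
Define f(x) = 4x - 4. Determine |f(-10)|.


f(-10) = -44
|-44| = 44

44


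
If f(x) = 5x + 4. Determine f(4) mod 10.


f(4) = 24
24 mod 10 = 4

4


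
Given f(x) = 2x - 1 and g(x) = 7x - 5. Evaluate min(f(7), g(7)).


f(7) = 13
g(7) = 44
min = 13

13


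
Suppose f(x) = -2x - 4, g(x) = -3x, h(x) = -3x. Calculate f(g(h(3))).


h(3) = -9
g(-9) = 27
f(27) = -58

-58


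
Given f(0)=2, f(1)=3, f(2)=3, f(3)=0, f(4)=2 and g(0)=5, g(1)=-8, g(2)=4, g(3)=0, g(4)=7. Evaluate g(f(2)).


f(2) = 3
g(3) = 0

0


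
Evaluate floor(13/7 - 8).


-7


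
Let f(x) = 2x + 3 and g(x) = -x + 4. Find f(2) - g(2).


5


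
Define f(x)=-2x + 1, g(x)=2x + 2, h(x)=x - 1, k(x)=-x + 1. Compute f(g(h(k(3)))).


k(3) = -2
h(-2) = -3
g(-3) = -4
f(-4) = 9

9


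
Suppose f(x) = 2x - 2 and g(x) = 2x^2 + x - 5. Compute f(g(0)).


-12


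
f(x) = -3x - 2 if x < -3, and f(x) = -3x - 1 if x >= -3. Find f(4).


4 satisfies x >= -3
f(4) = -13

-13


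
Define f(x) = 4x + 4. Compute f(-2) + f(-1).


-4


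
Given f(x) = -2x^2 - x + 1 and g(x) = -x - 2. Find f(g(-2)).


g(-2) = 0
f(0) = (-2)*(0)^2 - 1*(0) + 1 = 1

1


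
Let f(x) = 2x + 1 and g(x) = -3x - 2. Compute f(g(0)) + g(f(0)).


f(g(0)) = -3
g(f(0)) = -5
Sum = -8

-8


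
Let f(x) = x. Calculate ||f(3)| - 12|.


9


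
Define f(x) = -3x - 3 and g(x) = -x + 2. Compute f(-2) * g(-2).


f(-2) = 3
g(-2) = 4
Product = 12

12


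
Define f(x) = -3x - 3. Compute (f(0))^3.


f(0) = -3
(-3)^3 = -27

-27


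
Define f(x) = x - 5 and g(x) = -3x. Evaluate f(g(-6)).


g(-6) = 18
f(18) = 13

13
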